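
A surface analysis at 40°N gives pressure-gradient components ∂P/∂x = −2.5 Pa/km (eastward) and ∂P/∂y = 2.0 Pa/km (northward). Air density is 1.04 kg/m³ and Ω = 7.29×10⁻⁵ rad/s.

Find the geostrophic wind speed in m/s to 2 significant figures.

33 m/s

Coriolis parameter at 40°N:
f = 2Ω sin φ = 2 × 7.29×10⁻⁵ × sin 40° = 9.37×10⁻⁵ s⁻¹
Component geostrophic relations (x east, y north):
u_g = −(1/(fρ)) ∂P/∂y,  v_g = (1/(fρ)) ∂P/∂x
u_g = −(2.0×10⁻³)/(9.37×10⁻⁵ × 1.04) = −20.5 m/s;  v_g = (−2.5×10⁻³)/(9.37×10⁻⁵ × 1.04) = −25.6 m/s
|V_g| = √(u_g² + v_g²) = 32.8 m/s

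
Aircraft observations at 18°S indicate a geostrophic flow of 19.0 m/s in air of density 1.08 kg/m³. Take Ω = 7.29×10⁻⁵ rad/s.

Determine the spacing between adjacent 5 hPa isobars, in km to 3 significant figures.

541 km

Coriolis parameter at 18°S:
f = 2Ω sin φ = 2 × 7.29×10⁻⁵ × sin 18° = 4.51×10⁻⁵ s⁻¹
Geostrophic balance rearranged: |∂P/∂n| = f ρ V_g
|∂P/∂n| = 4.51×10⁻⁵ × 1.08 × 19.0 = 9.25×10⁻⁴ Pa/m
Isobar spacing: Δn = ΔP/|∂P/∂n| = 500 Pa / 9.25×10⁻⁴ Pa/m = 540820 m ≈ 541 km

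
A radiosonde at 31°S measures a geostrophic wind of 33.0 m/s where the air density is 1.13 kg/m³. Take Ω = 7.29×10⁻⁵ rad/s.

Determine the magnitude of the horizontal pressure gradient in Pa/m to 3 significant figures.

Coriolis parameter at 31°S:
f = 2Ω sin φ = 2 × 7.29×10⁻⁵ × sin 31° = 7.51×10⁻⁵ s⁻¹
Geostrophic balance rearranged: |∂P/∂n| = f ρ V_g
|∂P/∂n| = 7.51×10⁻⁵ × 1.13 × 33.0 = 2.80×10⁻³ Pa/m

2.80×10⁻³ Pa/m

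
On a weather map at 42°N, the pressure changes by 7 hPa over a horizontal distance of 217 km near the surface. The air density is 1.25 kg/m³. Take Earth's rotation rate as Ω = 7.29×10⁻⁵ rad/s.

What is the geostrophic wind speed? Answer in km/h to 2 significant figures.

Coriolis parameter at 42°N:
f = 2Ω sin φ = 2 × 7.29×10⁻⁵ × sin 42° = 9.76×10⁻⁵ s⁻¹
Pressure gradient: |∂P/∂n| = 700 Pa / 217000 m = 3.23×10⁻³ Pa/m
Geostrophic balance (pressure-gradient force = Coriolis force):
V_g = (1/(fρ)) |∂P/∂n| = 3.23×10⁻³ / (9.76×10⁻⁵ × 1.25) = 26.5 m/s
Converting: 26.5 m/s × 3.6 = 95 km/h

95 km/h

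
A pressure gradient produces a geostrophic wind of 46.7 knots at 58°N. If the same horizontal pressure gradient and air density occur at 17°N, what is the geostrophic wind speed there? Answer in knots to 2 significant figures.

With the same pressure gradient and density, V_g ∝ 1/f ∝ 1/sin φ.
V₂ = V₁ · sin φ₁ / sin φ₂ = 46.7 × sin 58° / sin 17°
V₂ = 46.7 × 0.8480/0.2924 = 140 knots

140 knots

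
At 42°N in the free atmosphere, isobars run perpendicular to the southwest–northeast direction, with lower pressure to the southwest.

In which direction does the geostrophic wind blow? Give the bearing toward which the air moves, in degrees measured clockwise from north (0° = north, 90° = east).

315°

The pressure-gradient force points toward the southwest (bearing 225°).
Geostrophic balance: in the Northern Hemisphere the Coriolis force deflects motion to the right, so the geostrophic wind blows 90° to the right of the pressure-gradient force (low pressure on the left).
Rotating 225° by 90° clockwise gives 315° — the wind blows toward the northwest.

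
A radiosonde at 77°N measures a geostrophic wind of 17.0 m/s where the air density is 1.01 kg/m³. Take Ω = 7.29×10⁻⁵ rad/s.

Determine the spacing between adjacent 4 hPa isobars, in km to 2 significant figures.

Coriolis parameter at 77°N:
f = 2Ω sin φ = 2 × 7.29×10⁻⁵ × sin 77° = 1.42×10⁻⁴ s⁻¹
Geostrophic balance rearranged: |∂P/∂n| = f ρ V_g
|∂P/∂n| = 1.42×10⁻⁴ × 1.01 × 17.0 = 2.44×10⁻³ Pa/m
Isobar spacing: Δn = ΔP/|∂P/∂n| = 400 Pa / 2.44×10⁻³ Pa/m = 163987 m ≈ 160 km

160 km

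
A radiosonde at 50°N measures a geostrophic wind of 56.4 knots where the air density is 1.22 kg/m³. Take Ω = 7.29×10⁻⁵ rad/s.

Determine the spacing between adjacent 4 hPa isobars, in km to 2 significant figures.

Coriolis parameter at 50°N:
f = 2Ω sin φ = 2 × 7.29×10⁻⁵ × sin 50° = 1.12×10⁻⁴ s⁻¹
Wind speed in SI: 56.4 knots = 29.0 m/s
Geostrophic balance rearranged: |∂P/∂n| = f ρ V_g
|∂P/∂n| = 1.12×10⁻⁴ × 1.22 × 29.0 = 3.95×10⁻³ Pa/m
Isobar spacing: Δn = ΔP/|∂P/∂n| = 400 Pa / 3.95×10⁻³ Pa/m = 101175 m ≈ 100 km

100 km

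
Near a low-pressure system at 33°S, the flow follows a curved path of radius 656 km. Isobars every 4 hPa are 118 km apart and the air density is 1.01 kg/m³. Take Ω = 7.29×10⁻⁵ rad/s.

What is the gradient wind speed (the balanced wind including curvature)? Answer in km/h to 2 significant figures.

Coriolis parameter at 33°S:
f = 2Ω sin φ = 2 × 7.29×10⁻⁵ × sin 33° = 7.94×10⁻⁵ s⁻¹
Pressure gradient: |∂P/∂n| = 400 Pa / 118000 m = 3.39×10⁻³ Pa/m
Geostrophic speed: V_g = |∂P/∂n|/(fρ) = 3.39×10⁻³/(7.94×10⁻⁵ × 1.01) = 42.3 m/s
Around a low, centrifugal force acts outward with Coriolis, so pressure-gradient force balances both:
(1/ρ)|∂P/∂n| = fV + V²/R  →  V² + fR·V − fR·V_g = 0
With fR = 7.94×10⁻⁵ × 656×10³ m = 52.1 m/s:
V = [−fR + √((fR)² + 4 fR V_g)]/2 = [−52.1 + √(52.1² + 4×52.1×42.3)]/2 = 27.6 m/s
Subgeostrophic (V < V_g = 42.3 m/s), as expected around a low.
Converting: 27.6 m/s × 3.6 = 99 km/h

99 km/h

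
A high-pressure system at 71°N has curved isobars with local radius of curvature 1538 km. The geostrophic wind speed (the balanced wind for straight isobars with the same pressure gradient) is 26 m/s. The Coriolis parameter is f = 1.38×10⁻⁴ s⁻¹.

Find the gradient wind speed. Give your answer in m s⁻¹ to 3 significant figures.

30.3 m s⁻¹

Around a high, pressure-gradient force acts outward with centrifugal, so Coriolis balances both:
fV = (1/ρ)|∂P/∂n| + V²/R  →  V² − fR·V + fR·V_g = 0
With fR = 1.38×10⁻⁴ × 1538×10³ m = 212 m/s:
V = [fR − √((fR)² − 4 fR V_g)]/2 = [212 − √(212² − 4×212×26)]/2 = 30.3 m/s
Supergeostrophic (V > V_g = 26 m/s), as expected around a high.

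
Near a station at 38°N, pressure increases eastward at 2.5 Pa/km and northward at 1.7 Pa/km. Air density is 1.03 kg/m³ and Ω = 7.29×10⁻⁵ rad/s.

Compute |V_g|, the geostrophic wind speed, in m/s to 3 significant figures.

Coriolis parameter at 38°N:
f = 2Ω sin φ = 2 × 7.29×10⁻⁵ × sin 38° = 8.98×10⁻⁵ s⁻¹
Component geostrophic relations (x east, y north):
u_g = −(1/(fρ)) ∂P/∂y,  v_g = (1/(fρ)) ∂P/∂x
u_g = −(1.7×10⁻³)/(8.98×10⁻⁵ × 1.03) = −18.4 m/s;  v_g = (2.5×10⁻³)/(8.98×10⁻⁵ × 1.03) = 27.0 m/s
|V_g| = √(u_g² + v_g²) = 32.7 m/s

32.7 m/s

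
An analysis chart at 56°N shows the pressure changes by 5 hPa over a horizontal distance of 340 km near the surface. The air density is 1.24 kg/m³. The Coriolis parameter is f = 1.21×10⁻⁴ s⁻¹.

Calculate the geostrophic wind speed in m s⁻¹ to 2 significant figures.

Pressure gradient: |∂P/∂n| = 500 Pa / 340000 m = 1.47×10⁻³ Pa/m
Geostrophic balance (pressure-gradient force = Coriolis force):
V_g = (1/(fρ)) |∂P/∂n| = 1.47×10⁻³ / (1.21×10⁻⁴ × 1.24) = 9.80 m/s

9.8 m s⁻¹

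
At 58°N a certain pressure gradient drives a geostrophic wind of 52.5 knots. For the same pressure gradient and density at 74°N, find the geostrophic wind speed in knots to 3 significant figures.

46.3 knots

With the same pressure gradient and density, V_g ∝ 1/f ∝ 1/sin φ.
V₂ = V₁ · sin φ₁ / sin φ₂ = 52.5 × sin 58° / sin 74°
V₂ = 52.5 × 0.8480/0.9613 = 46.3 knots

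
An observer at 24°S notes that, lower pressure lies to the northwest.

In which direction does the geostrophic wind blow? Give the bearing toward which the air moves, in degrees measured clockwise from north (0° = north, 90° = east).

225°

The pressure-gradient force points toward the northwest (bearing 315°).
Geostrophic balance: in the Southern Hemisphere the Coriolis force deflects motion to the left, so the geostrophic wind blows 90° to the left of the pressure-gradient force (low pressure on the right).
Rotating 315° by 90° counterclockwise gives 225° — the wind blows toward the southwest.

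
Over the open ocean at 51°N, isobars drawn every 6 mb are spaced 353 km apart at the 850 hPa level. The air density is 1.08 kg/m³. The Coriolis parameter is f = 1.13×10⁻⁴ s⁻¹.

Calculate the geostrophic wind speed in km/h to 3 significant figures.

50.1 km/h

Pressure gradient: |∂P/∂n| = 600 Pa / 353000 m = 1.70×10⁻³ Pa/m
Geostrophic balance (pressure-gradient force = Coriolis force):
V_g = (1/(fρ)) |∂P/∂n| = 1.70×10⁻³ / (1.13×10⁻⁴ × 1.08) = 13.9 m/s
Converting: 13.9 m/s × 3.6 = 50.1 km/h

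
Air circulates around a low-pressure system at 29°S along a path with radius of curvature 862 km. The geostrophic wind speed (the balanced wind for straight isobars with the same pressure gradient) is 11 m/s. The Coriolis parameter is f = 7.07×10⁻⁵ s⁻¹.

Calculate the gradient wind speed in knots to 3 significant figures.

Around a low, centrifugal force acts outward with Coriolis, so pressure-gradient force balances both:
(1/ρ)|∂P/∂n| = fV + V²/R  →  V² + fR·V − fR·V_g = 0
With fR = 7.07×10⁻⁵ × 862×10³ m = 60.9 m/s:
V = [−fR + √((fR)² + 4 fR V_g)]/2 = [−60.9 + √(60.9² + 4×60.9×11)]/2 = 9.51 m/s
Subgeostrophic (V < V_g = 11 m/s), as expected around a low.
Converting: 9.51 m/s × 1.944 = 18.5 knots

18.5 knots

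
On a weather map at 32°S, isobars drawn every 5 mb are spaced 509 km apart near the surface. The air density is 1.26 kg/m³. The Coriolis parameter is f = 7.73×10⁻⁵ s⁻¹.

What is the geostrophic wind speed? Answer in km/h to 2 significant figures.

Pressure gradient: |∂P/∂n| = 500 Pa / 509000 m = 9.82×10⁻⁴ Pa/m
Geostrophic balance (pressure-gradient force = Coriolis force):
V_g = (1/(fρ)) |∂P/∂n| = 9.82×10⁻⁴ / (7.73×10⁻⁵ × 1.26) = 10.1 m/s
Converting: 10.1 m/s × 3.6 = 36 km/h

36 km/h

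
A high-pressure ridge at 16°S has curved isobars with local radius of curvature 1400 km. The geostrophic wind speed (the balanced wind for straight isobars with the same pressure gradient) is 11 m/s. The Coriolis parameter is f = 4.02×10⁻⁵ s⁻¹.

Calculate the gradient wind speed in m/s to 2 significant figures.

15 m/s

Around a high, pressure-gradient force acts outward with centrifugal, so Coriolis balances both:
fV = (1/ρ)|∂P/∂n| + V²/R  →  V² − fR·V + fR·V_g = 0
With fR = 4.02×10⁻⁵ × 1400×10³ m = 56.3 m/s:
V = [fR − √((fR)² − 4 fR V_g)]/2 = [56.3 − √(56.3² − 4×56.3×11)]/2 = 15 m/s
Supergeostrophic (V > V_g = 11 m/s), as expected around a high.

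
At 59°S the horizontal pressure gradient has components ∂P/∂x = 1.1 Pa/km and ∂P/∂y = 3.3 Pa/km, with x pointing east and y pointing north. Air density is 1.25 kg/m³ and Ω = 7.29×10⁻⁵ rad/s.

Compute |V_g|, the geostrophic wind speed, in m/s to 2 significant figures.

Coriolis parameter at 59°S:
f = 2Ω sin φ = 2 × 7.29×10⁻⁵ × sin 59° = 1.25×10⁻⁴ s⁻¹
In the Southern Hemisphere f is negative: f = −1.25×10⁻⁴ s⁻¹.
Component geostrophic relations (x east, y north):
u_g = −(1/(fρ)) ∂P/∂y,  v_g = (1/(fρ)) ∂P/∂x
u_g = −(3.3×10⁻³)/(−1.25×10⁻⁴ × 1.25) = 21.1 m/s;  v_g = (1.1×10⁻³)/(−1.25×10⁻⁴ × 1.25) = −7.04 m/s
|V_g| = √(u_g² + v_g²) = 22.3 m/s

22 m/s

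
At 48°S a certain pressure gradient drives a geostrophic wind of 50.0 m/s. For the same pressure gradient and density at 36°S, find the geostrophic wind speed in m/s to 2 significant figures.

With the same pressure gradient and density, V_g ∝ 1/f ∝ 1/sin φ.
V₂ = V₁ · sin φ₁ / sin φ₂ = 50.0 × sin 48° / sin 36°
V₂ = 50.0 × 0.7431/0.5878 = 63 m/s

63 m/s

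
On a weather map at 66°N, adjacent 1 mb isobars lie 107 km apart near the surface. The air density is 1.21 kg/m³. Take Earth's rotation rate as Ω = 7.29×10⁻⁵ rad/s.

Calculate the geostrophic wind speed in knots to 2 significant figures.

Coriolis parameter at 66°N:
f = 2Ω sin φ = 2 × 7.29×10⁻⁵ × sin 66° = 1.33×10⁻⁴ s⁻¹
Pressure gradient: |∂P/∂n| = 100 Pa / 107000 m = 9.35×10⁻⁴ Pa/m
Geostrophic balance (pressure-gradient force = Coriolis force):
V_g = (1/(fρ)) |∂P/∂n| = 9.35×10⁻⁴ / (1.33×10⁻⁴ × 1.21) = 5.80 m/s
Converting: 5.80 m/s × 1.944 = 11 knots

11 knots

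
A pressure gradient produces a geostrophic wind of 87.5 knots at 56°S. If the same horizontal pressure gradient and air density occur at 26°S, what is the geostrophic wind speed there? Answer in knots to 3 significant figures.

165 knots

With the same pressure gradient and density, V_g ∝ 1/f ∝ 1/sin φ.
V₂ = V₁ · sin φ₁ / sin φ₂ = 87.5 × sin 56° / sin 26°
V₂ = 87.5 × 0.8290/0.4384 = 165 knots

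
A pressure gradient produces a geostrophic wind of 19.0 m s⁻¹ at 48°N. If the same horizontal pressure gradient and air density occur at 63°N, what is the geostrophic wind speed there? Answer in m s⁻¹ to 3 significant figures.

With the same pressure gradient and density, V_g ∝ 1/f ∝ 1/sin φ.
V₂ = V₁ · sin φ₁ / sin φ₂ = 19.0 × sin 48° / sin 63°
V₂ = 19.0 × 0.7431/0.8910 = 15.8 m s⁻¹

15.8 m s⁻¹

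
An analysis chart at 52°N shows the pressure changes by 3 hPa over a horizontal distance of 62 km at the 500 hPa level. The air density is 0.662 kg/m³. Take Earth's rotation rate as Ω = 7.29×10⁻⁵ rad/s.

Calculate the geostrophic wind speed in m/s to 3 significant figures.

Coriolis parameter at 52°N:
f = 2Ω sin φ = 2 × 7.29×10⁻⁵ × sin 52° = 1.15×10⁻⁴ s⁻¹
Pressure gradient: |∂P/∂n| = 300 Pa / 62000 m = 4.84×10⁻³ Pa/m
Geostrophic balance (pressure-gradient force = Coriolis force):
V_g = (1/(fρ)) |∂P/∂n| = 4.84×10⁻³ / (1.15×10⁻⁴ × 0.662) = 63.6 m/s

63.6 m/s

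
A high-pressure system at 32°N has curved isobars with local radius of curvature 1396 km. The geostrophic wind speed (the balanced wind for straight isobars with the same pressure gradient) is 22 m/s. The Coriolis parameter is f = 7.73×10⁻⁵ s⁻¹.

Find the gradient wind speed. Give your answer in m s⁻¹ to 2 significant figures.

31 m s⁻¹

Around a high, pressure-gradient force acts outward with centrifugal, so Coriolis balances both:
fV = (1/ρ)|∂P/∂n| + V²/R  →  V² − fR·V + fR·V_g = 0
With fR = 7.73×10⁻⁵ × 1396×10³ m = 108 m/s:
V = [fR − √((fR)² − 4 fR V_g)]/2 = [108 − √(108² − 4×108×22)]/2 = 30.8 m/s
Supergeostrophic (V > V_g = 22 m/s), as expected around a high.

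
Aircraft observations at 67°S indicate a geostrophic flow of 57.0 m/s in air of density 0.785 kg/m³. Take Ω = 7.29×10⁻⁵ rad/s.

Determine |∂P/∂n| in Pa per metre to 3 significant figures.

6.01×10⁻³ Pa/m

Coriolis parameter at 67°S:
f = 2Ω sin φ = 2 × 7.29×10⁻⁵ × sin 67° = 1.34×10⁻⁴ s⁻¹
Geostrophic balance rearranged: |∂P/∂n| = f ρ V_g
|∂P/∂n| = 1.34×10⁻⁴ × 0.785 × 57.0 = 6.01×10⁻³ Pa/m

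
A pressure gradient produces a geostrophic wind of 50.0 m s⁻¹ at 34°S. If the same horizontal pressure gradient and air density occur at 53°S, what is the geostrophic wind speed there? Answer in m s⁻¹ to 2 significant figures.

With the same pressure gradient and density, V_g ∝ 1/f ∝ 1/sin φ.
V₂ = V₁ · sin φ₁ / sin φ₂ = 50.0 × sin 34° / sin 53°
V₂ = 50.0 × 0.5592/0.7986 = 35 m s⁻¹

35 m s⁻¹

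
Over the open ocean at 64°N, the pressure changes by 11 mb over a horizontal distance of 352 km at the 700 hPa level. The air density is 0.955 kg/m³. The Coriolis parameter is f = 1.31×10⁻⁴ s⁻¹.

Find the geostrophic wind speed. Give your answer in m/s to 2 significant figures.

25 m/s

Pressure gradient: |∂P/∂n| = 1100 Pa / 352000 m = 3.12×10⁻³ Pa/m
Geostrophic balance (pressure-gradient force = Coriolis force):
V_g = (1/(fρ)) |∂P/∂n| = 3.12×10⁻³ / (1.31×10⁻⁴ × 0.955) = 25.0 m/s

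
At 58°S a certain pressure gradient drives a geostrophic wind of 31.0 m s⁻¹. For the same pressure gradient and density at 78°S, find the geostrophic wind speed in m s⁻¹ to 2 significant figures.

With the same pressure gradient and density, V_g ∝ 1/f ∝ 1/sin φ.
V₂ = V₁ · sin φ₁ / sin φ₂ = 31.0 × sin 58° / sin 78°
V₂ = 31.0 × 0.8480/0.9781 = 27 m s⁻¹

27 m s⁻¹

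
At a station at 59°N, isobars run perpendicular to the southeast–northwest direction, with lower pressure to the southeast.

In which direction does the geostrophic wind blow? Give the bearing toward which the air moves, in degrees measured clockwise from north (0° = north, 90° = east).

The pressure-gradient force points toward the southeast (bearing 135°).
Geostrophic balance: in the Northern Hemisphere the Coriolis force deflects motion to the right, so the geostrophic wind blows 90° to the right of the pressure-gradient force (low pressure on the left).
Rotating 135° by 90° clockwise gives 225° — the wind blows toward the southwest.

225°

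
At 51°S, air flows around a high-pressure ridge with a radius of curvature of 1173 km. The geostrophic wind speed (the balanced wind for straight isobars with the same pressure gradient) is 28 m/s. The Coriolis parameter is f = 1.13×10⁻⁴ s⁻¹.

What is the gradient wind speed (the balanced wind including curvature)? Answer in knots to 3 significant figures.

78.1 knots

Around a high, pressure-gradient force acts outward with centrifugal, so Coriolis balances both:
fV = (1/ρ)|∂P/∂n| + V²/R  →  V² − fR·V + fR·V_g = 0
With fR = 1.13×10⁻⁴ × 1173×10³ m = 133 m/s:
V = [fR − √((fR)² − 4 fR V_g)]/2 = [133 − √(133² − 4×133×28)]/2 = 40.2 m/s
Supergeostrophic (V > V_g = 28 m/s), as expected around a high.
Converting: 40.2 m/s × 1.944 = 78.1 knots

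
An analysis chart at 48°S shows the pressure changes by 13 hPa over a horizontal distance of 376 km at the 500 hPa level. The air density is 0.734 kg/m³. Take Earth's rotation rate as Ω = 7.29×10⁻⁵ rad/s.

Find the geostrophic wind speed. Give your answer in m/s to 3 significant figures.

Coriolis parameter at 48°S:
f = 2Ω sin φ = 2 × 7.29×10⁻⁵ × sin 48° = 1.08×10⁻⁴ s⁻¹
Pressure gradient: |∂P/∂n| = 1300 Pa / 376000 m = 3.46×10⁻³ Pa/m
Geostrophic balance (pressure-gradient force = Coriolis force):
V_g = (1/(fρ)) |∂P/∂n| = 3.46×10⁻³ / (1.08×10⁻⁴ × 0.734) = 43.5 m/s

43.5 m/s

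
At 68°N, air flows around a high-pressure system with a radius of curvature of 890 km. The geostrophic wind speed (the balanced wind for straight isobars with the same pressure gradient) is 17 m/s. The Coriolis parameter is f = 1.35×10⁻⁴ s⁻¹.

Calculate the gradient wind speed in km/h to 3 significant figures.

Around a high, pressure-gradient force acts outward with centrifugal, so Coriolis balances both:
fV = (1/ρ)|∂P/∂n| + V²/R  →  V² − fR·V + fR·V_g = 0
With fR = 1.35×10⁻⁴ × 890×10³ m = 120 m/s:
V = [fR − √((fR)² − 4 fR V_g)]/2 = [120 − √(120² − 4×120×17)]/2 = 20.5 m/s
Supergeostrophic (V > V_g = 17 m/s), as expected around a high.
Converting: 20.5 m/s × 3.6 = 73.8 km/h

73.8 km/h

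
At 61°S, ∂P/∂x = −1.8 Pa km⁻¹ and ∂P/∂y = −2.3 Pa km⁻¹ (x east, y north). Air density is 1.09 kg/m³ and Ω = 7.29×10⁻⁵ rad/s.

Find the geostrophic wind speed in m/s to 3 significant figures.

21.0 m/s

Coriolis parameter at 61°S:
f = 2Ω sin φ = 2 × 7.29×10⁻⁵ × sin 61° = 1.28×10⁻⁴ s⁻¹
In the Southern Hemisphere f is negative: f = −1.28×10⁻⁴ s⁻¹.
Component geostrophic relations (x east, y north):
u_g = −(1/(fρ)) ∂P/∂y,  v_g = (1/(fρ)) ∂P/∂x
u_g = −(−2.3×10⁻³)/(−1.28×10⁻⁴ × 1.09) = −16.5 m/s;  v_g = (−1.8×10⁻³)/(−1.28×10⁻⁴ × 1.09) = 12.9 m/s
|V_g| = √(u_g² + v_g²) = 21.0 m/s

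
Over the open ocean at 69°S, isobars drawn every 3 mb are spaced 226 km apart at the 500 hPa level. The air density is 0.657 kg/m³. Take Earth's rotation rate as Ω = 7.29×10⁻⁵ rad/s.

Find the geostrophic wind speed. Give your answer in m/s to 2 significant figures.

Coriolis parameter at 69°S:
f = 2Ω sin φ = 2 × 7.29×10⁻⁵ × sin 69° = 1.36×10⁻⁴ s⁻¹
Pressure gradient: |∂P/∂n| = 300 Pa / 226000 m = 1.33×10⁻³ Pa/m
Geostrophic balance (pressure-gradient force = Coriolis force):
V_g = (1/(fρ)) |∂P/∂n| = 1.33×10⁻³ / (1.36×10⁻⁴ × 0.657) = 14.8 m/s

15 m/s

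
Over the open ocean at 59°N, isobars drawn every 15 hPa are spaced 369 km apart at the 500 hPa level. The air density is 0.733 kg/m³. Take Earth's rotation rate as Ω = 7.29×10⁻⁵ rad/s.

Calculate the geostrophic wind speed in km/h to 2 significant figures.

160 km/h

Coriolis parameter at 59°N:
f = 2Ω sin φ = 2 × 7.29×10⁻⁵ × sin 59° = 1.25×10⁻⁴ s⁻¹
Pressure gradient: |∂P/∂n| = 1500 Pa / 369000 m = 4.07×10⁻³ Pa/m
Geostrophic balance (pressure-gradient force = Coriolis force):
V_g = (1/(fρ)) |∂P/∂n| = 4.07×10⁻³ / (1.25×10⁻⁴ × 0.733) = 44.4 m/s
Converting: 44.4 m/s × 3.6 = 160 km/h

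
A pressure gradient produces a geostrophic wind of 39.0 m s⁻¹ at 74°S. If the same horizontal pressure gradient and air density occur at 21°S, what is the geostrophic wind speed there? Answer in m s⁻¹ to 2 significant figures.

100 m s⁻¹

With the same pressure gradient and density, V_g ∝ 1/f ∝ 1/sin φ.
V₂ = V₁ · sin φ₁ / sin φ₂ = 39.0 × sin 74° / sin 21°
V₂ = 39.0 × 0.9613/0.3584 = 100 m s⁻¹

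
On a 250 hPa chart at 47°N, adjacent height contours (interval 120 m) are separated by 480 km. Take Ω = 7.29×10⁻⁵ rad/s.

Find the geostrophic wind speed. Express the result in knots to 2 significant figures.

45 knots

Coriolis parameter at 47°N:
f = 2Ω sin φ = 2 × 7.29×10⁻⁵ × sin 47° = 1.07×10⁻⁴ s⁻¹
Height gradient: |∂Z/∂n| = 120 m / 480000 m = 2.50×10⁻⁴
On a pressure surface, geostrophic balance gives V_g = (g/f)|∂Z/∂n|:
V_g = 9.81 × 2.50×10⁻⁴ / 1.07×10⁻⁴ = 23.0 m/s
Converting: 23.0 m/s × 1.944 = 45 knots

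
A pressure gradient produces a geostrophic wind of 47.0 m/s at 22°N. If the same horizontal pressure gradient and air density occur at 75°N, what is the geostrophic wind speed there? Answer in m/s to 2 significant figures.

With the same pressure gradient and density, V_g ∝ 1/f ∝ 1/sin φ.
V₂ = V₁ · sin φ₁ / sin φ₂ = 47.0 × sin 22° / sin 75°
V₂ = 47.0 × 0.3746/0.9659 = 18 m/s

18 m/s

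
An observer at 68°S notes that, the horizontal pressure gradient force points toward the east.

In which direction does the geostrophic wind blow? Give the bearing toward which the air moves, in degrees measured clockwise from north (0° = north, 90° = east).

000°

The pressure-gradient force points toward the east (bearing 090°).
Geostrophic balance: in the Southern Hemisphere the Coriolis force deflects motion to the left, so the geostrophic wind blows 90° to the left of the pressure-gradient force (low pressure on the right).
Rotating 090° by 90° counterclockwise gives 000° — the wind blows toward the north.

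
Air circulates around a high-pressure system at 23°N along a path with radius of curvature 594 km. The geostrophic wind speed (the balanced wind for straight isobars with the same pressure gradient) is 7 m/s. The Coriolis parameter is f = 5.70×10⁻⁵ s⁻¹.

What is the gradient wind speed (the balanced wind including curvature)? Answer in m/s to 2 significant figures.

9.9 m/s

Around a high, pressure-gradient force acts outward with centrifugal, so Coriolis balances both:
fV = (1/ρ)|∂P/∂n| + V²/R  →  V² − fR·V + fR·V_g = 0
With fR = 5.70×10⁻⁵ × 594×10³ m = 33.9 m/s:
V = [fR − √((fR)² − 4 fR V_g)]/2 = [33.9 − √(33.9² − 4×33.9×7)]/2 = 9.89 m/s
Supergeostrophic (V > V_g = 7 m/s), as expected around a high.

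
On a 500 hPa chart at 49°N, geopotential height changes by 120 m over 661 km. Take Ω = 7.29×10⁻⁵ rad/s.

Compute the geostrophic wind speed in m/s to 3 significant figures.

Coriolis parameter at 49°N:
f = 2Ω sin φ = 2 × 7.29×10⁻⁵ × sin 49° = 1.10×10⁻⁴ s⁻¹
Height gradient: |∂Z/∂n| = 120 m / 661000 m = 1.82×10⁻⁴
On a pressure surface, geostrophic balance gives V_g = (g/f)|∂Z/∂n|:
V_g = 9.81 × 1.82×10⁻⁴ / 1.10×10⁻⁴ = 16.2 m/s

16.2 m/s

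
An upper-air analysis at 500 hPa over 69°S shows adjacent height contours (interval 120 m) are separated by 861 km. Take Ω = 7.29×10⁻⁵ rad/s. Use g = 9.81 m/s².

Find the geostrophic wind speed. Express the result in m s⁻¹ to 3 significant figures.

Coriolis parameter at 69°S:
f = 2Ω sin φ = 2 × 7.29×10⁻⁵ × sin 69° = 1.36×10⁻⁴ s⁻¹
Height gradient: |∂Z/∂n| = 120 m / 861000 m = 1.39×10⁻⁴
On a pressure surface, geostrophic balance gives V_g = (g/f)|∂Z/∂n|:
V_g = 9.81 × 1.39×10⁻⁴ / 1.36×10⁻⁴ = 10.0 m/s

10.0 m s⁻¹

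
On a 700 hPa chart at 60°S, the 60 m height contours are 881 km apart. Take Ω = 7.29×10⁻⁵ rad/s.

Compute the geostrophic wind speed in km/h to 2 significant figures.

19 km/h

Coriolis parameter at 60°S:
f = 2Ω sin φ = 2 × 7.29×10⁻⁵ × sin 60° = 1.26×10⁻⁴ s⁻¹
Height gradient: |∂Z/∂n| = 60 m / 881000 m = 6.81×10⁻⁵
On a pressure surface, geostrophic balance gives V_g = (g/f)|∂Z/∂n|:
V_g = 9.81 × 6.81×10⁻⁵ / 1.26×10⁻⁴ = 5.29 m/s
Converting: 5.29 m/s × 3.6 = 19 km/h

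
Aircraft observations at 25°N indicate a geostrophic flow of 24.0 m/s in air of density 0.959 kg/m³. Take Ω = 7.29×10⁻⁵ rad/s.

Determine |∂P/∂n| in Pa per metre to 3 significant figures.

Coriolis parameter at 25°N:
f = 2Ω sin φ = 2 × 7.29×10⁻⁵ × sin 25° = 6.16×10⁻⁵ s⁻¹
Geostrophic balance rearranged: |∂P/∂n| = f ρ V_g
|∂P/∂n| = 6.16×10⁻⁵ × 0.959 × 24.0 = 1.42×10⁻³ Pa/m

1.42×10⁻³ Pa/m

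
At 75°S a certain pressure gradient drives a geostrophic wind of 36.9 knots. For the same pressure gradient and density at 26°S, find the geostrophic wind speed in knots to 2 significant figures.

81 knots

With the same pressure gradient and density, V_g ∝ 1/f ∝ 1/sin φ.
V₂ = V₁ · sin φ₁ / sin φ₂ = 36.9 × sin 75° / sin 26°
V₂ = 36.9 × 0.9659/0.4384 = 81 knots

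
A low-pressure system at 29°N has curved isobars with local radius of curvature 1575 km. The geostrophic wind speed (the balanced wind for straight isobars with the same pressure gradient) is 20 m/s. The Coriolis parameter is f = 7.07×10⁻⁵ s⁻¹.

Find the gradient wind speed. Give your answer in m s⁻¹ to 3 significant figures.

Around a low, centrifugal force acts outward with Coriolis, so pressure-gradient force balances both:
(1/ρ)|∂P/∂n| = fV + V²/R  →  V² + fR·V − fR·V_g = 0
With fR = 7.07×10⁻⁵ × 1575×10³ m = 111 m/s:
V = [−fR + √((fR)² + 4 fR V_g)]/2 = [−111 + √(111² + 4×111×20)]/2 = 17.3 m/s
Subgeostrophic (V < V_g = 20 m/s), as expected around a low.

17.3 m s⁻¹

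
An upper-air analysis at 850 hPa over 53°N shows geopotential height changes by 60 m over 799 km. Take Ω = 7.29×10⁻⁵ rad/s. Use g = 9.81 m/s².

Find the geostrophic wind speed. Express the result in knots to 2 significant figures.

Coriolis parameter at 53°N:
f = 2Ω sin φ = 2 × 7.29×10⁻⁵ × sin 53° = 1.16×10⁻⁴ s⁻¹
Height gradient: |∂Z/∂n| = 60 m / 799000 m = 7.51×10⁻⁵
On a pressure surface, geostrophic balance gives V_g = (g/f)|∂Z/∂n|:
V_g = 9.81 × 7.51×10⁻⁵ / 1.16×10⁻⁴ = 6.33 m/s
Converting: 6.33 m/s × 1.944 = 12 knots

12 knots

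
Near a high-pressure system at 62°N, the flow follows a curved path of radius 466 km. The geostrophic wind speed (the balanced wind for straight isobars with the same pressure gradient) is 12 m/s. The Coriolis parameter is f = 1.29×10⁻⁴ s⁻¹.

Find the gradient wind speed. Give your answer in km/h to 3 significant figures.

Around a high, pressure-gradient force acts outward with centrifugal, so Coriolis balances both:
fV = (1/ρ)|∂P/∂n| + V²/R  →  V² − fR·V + fR·V_g = 0
With fR = 1.29×10⁻⁴ × 466×10³ m = 60.1 m/s:
V = [fR − √((fR)² − 4 fR V_g)]/2 = [60.1 − √(60.1² − 4×60.1×12)]/2 = 16.6 m/s
Supergeostrophic (V > V_g = 12 m/s), as expected around a high.
Converting: 16.6 m/s × 3.6 = 59.6 km/h

59.6 km/h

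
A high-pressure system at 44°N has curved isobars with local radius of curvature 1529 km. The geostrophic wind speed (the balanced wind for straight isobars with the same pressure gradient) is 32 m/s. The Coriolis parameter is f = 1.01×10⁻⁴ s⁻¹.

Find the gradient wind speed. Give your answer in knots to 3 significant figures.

88.0 knots

Around a high, pressure-gradient force acts outward with centrifugal, so Coriolis balances both:
fV = (1/ρ)|∂P/∂n| + V²/R  →  V² − fR·V + fR·V_g = 0
With fR = 1.01×10⁻⁴ × 1529×10³ m = 154 m/s:
V = [fR − √((fR)² − 4 fR V_g)]/2 = [154 − √(154² − 4×154×32)]/2 = 45.3 m/s
Supergeostrophic (V > V_g = 32 m/s), as expected around a high.
Converting: 45.3 m/s × 1.944 = 88.0 knots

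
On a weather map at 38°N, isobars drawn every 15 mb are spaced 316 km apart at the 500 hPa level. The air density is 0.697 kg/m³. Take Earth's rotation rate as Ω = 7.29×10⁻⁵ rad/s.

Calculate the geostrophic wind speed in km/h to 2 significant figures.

270 km/h

Coriolis parameter at 38°N:
f = 2Ω sin φ = 2 × 7.29×10⁻⁵ × sin 38° = 8.98×10⁻⁵ s⁻¹
Pressure gradient: |∂P/∂n| = 1500 Pa / 316000 m = 4.75×10⁻³ Pa/m
Geostrophic balance (pressure-gradient force = Coriolis force):
V_g = (1/(fρ)) |∂P/∂n| = 4.75×10⁻³ / (8.98×10⁻⁵ × 0.697) = 75.9 m/s
Converting: 75.9 m/s × 3.6 = 270 km/h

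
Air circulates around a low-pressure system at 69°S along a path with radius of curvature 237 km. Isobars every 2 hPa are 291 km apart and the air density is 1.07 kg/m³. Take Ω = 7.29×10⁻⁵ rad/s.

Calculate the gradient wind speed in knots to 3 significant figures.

Coriolis parameter at 69°S:
f = 2Ω sin φ = 2 × 7.29×10⁻⁵ × sin 69° = 1.36×10⁻⁴ s⁻¹
Pressure gradient: |∂P/∂n| = 200 Pa / 291000 m = 6.87×10⁻⁴ Pa/m
Geostrophic speed: V_g = |∂P/∂n|/(fρ) = 6.87×10⁻⁴/(1.36×10⁻⁴ × 1.07) = 4.72 m/s
Around a low, centrifugal force acts outward with Coriolis, so pressure-gradient force balances both:
(1/ρ)|∂P/∂n| = fV + V²/R  →  V² + fR·V − fR·V_g = 0
With fR = 1.36×10⁻⁴ × 237×10³ m = 32.3 m/s:
V = [−fR + √((fR)² + 4 fR V_g)]/2 = [−32.3 + √(32.3² + 4×32.3×4.72)]/2 = 4.18 m/s
Subgeostrophic (V < V_g = 4.72 m/s), as expected around a low.
Converting: 4.18 m/s × 1.944 = 8.12 knots

8.12 knots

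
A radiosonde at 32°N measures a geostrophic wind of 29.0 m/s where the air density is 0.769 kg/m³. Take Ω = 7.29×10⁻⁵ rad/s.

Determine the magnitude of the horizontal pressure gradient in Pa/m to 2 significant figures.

1.7×10⁻³ Pa/m

Coriolis parameter at 32°N:
f = 2Ω sin φ = 2 × 7.29×10⁻⁵ × sin 32° = 7.73×10⁻⁵ s⁻¹
Geostrophic balance rearranged: |∂P/∂n| = f ρ V_g
|∂P/∂n| = 7.73×10⁻⁵ × 0.769 × 29.0 = 1.72×10⁻³ Pa/m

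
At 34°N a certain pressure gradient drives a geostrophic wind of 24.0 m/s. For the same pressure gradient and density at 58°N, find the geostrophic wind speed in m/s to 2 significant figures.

16 m/s

With the same pressure gradient and density, V_g ∝ 1/f ∝ 1/sin φ.
V₂ = V₁ · sin φ₁ / sin φ₂ = 24.0 × sin 34° / sin 58°
V₂ = 24.0 × 0.5592/0.8480 = 16 m/s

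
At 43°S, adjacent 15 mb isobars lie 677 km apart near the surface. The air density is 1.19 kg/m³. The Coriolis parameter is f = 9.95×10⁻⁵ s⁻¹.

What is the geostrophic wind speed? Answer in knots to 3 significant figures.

Pressure gradient: |∂P/∂n| = 1500 Pa / 677000 m = 2.22×10⁻³ Pa/m
Geostrophic balance (pressure-gradient force = Coriolis force):
V_g = (1/(fρ)) |∂P/∂n| = 2.22×10⁻³ / (9.95×10⁻⁵ × 1.19) = 18.7 m/s
Converting: 18.7 m/s × 1.944 = 36.4 knots

36.4 knots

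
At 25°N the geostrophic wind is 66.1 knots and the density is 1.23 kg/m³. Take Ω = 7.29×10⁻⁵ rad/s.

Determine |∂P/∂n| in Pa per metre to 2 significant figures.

Coriolis parameter at 25°N:
f = 2Ω sin φ = 2 × 7.29×10⁻⁵ × sin 25° = 6.16×10⁻⁵ s⁻¹
Wind speed in SI: 66.1 knots = 34.0 m/s
Geostrophic balance rearranged: |∂P/∂n| = f ρ V_g
|∂P/∂n| = 6.16×10⁻⁵ × 1.23 × 34.0 = 2.58×10⁻³ Pa/m

2.6×10⁻³ Pa/m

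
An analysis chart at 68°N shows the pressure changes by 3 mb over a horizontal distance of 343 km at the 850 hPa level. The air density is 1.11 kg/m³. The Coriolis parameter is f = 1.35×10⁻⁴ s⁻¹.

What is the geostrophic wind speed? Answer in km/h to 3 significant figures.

Pressure gradient: |∂P/∂n| = 300 Pa / 343000 m = 8.75×10⁻⁴ Pa/m
Geostrophic balance (pressure-gradient force = Coriolis force):
V_g = (1/(fρ)) |∂P/∂n| = 8.75×10⁻⁴ / (1.35×10⁻⁴ × 1.11) = 5.84 m/s
Converting: 5.84 m/s × 3.6 = 21.0 km/h

21.0 km/h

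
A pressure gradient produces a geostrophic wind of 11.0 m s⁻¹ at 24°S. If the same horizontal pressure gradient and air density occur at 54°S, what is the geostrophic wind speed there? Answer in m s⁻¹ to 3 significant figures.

With the same pressure gradient and density, V_g ∝ 1/f ∝ 1/sin φ.
V₂ = V₁ · sin φ₁ / sin φ₂ = 11.0 × sin 24° / sin 54°
V₂ = 11.0 × 0.4067/0.8090 = 5.53 m s⁻¹

5.53 m s⁻¹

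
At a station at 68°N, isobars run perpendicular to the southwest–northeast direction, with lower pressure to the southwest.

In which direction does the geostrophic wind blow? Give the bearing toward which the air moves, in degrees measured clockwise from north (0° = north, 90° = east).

315°

The pressure-gradient force points toward the southwest (bearing 225°).
Geostrophic balance: in the Northern Hemisphere the Coriolis force deflects motion to the right, so the geostrophic wind blows 90° to the right of the pressure-gradient force (low pressure on the left).
Rotating 225° by 90° clockwise gives 315° — the wind blows toward the northwest.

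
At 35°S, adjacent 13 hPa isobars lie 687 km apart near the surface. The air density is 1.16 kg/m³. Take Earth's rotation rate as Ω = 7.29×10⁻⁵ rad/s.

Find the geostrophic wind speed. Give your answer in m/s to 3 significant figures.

19.5 m/s

Coriolis parameter at 35°S:
f = 2Ω sin φ = 2 × 7.29×10⁻⁵ × sin 35° = 8.36×10⁻⁵ s⁻¹
Pressure gradient: |∂P/∂n| = 1300 Pa / 687000 m = 1.89×10⁻³ Pa/m
Geostrophic balance (pressure-gradient force = Coriolis force):
V_g = (1/(fρ)) |∂P/∂n| = 1.89×10⁻³ / (8.36×10⁻⁵ × 1.16) = 19.5 m/s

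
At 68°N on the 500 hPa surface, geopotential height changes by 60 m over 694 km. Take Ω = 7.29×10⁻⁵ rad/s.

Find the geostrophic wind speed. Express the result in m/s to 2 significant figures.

Coriolis parameter at 68°N:
f = 2Ω sin φ = 2 × 7.29×10⁻⁵ × sin 68° = 1.35×10⁻⁴ s⁻¹
Height gradient: |∂Z/∂n| = 60 m / 694000 m = 8.65×10⁻⁵
On a pressure surface, geostrophic balance gives V_g = (g/f)|∂Z/∂n|:
V_g = 9.81 × 8.65×10⁻⁵ / 1.35×10⁻⁴ = 6.27 m/s

6.3 m/s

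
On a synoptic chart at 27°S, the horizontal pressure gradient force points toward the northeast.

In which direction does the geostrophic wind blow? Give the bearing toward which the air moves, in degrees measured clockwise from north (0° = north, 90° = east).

The pressure-gradient force points toward the northeast (bearing 045°).
Geostrophic balance: in the Southern Hemisphere the Coriolis force deflects motion to the left, so the geostrophic wind blows 90° to the left of the pressure-gradient force (low pressure on the right).
Rotating 045° by 90° counterclockwise gives 315° — the wind blows toward the northwest.

315°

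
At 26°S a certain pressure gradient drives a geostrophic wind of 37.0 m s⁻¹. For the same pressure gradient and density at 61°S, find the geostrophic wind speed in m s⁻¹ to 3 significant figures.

18.5 m s⁻¹

With the same pressure gradient and density, V_g ∝ 1/f ∝ 1/sin φ.
V₂ = V₁ · sin φ₁ / sin φ₂ = 37.0 × sin 26° / sin 61°
V₂ = 37.0 × 0.4384/0.8746 = 18.5 m s⁻¹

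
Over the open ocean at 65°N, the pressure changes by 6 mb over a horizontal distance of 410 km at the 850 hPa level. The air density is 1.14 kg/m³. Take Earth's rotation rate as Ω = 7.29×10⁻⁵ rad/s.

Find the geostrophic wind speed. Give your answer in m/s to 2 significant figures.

9.7 m/s

Coriolis parameter at 65°N:
f = 2Ω sin φ = 2 × 7.29×10⁻⁵ × sin 65° = 1.32×10⁻⁴ s⁻¹
Pressure gradient: |∂P/∂n| = 600 Pa / 410000 m = 1.46×10⁻³ Pa/m
Geostrophic balance (pressure-gradient force = Coriolis force):
V_g = (1/(fρ)) |∂P/∂n| = 1.46×10⁻³ / (1.32×10⁻⁴ × 1.14) = 9.71 m/s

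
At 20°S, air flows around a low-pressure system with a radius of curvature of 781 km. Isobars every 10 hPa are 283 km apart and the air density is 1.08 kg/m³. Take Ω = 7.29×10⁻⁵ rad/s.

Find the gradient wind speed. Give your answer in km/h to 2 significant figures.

Coriolis parameter at 20°S:
f = 2Ω sin φ = 2 × 7.29×10⁻⁵ × sin 20° = 4.99×10⁻⁵ s⁻¹
Pressure gradient: |∂P/∂n| = 1000 Pa / 283000 m = 3.53×10⁻³ Pa/m
Geostrophic speed: V_g = |∂P/∂n|/(fρ) = 3.53×10⁻³/(4.99×10⁻⁵ × 1.08) = 65.6 m/s
Around a low, centrifugal force acts outward with Coriolis, so pressure-gradient force balances both:
(1/ρ)|∂P/∂n| = fV + V²/R  →  V² + fR·V − fR·V_g = 0
With fR = 4.99×10⁻⁵ × 781×10³ m = 38.9 m/s:
V = [−fR + √((fR)² + 4 fR V_g)]/2 = [−38.9 + √(38.9² + 4×38.9×65.6)]/2 = 34.7 m/s
Subgeostrophic (V < V_g = 65.6 m/s), as expected around a low.
Converting: 34.7 m/s × 3.6 = 120 km/h

120 km/h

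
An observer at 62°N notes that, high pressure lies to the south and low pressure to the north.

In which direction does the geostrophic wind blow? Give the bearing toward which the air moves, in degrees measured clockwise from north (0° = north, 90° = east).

The pressure-gradient force points toward the north (bearing 000°).
Geostrophic balance: in the Northern Hemisphere the Coriolis force deflects motion to the right, so the geostrophic wind blows 90° to the right of the pressure-gradient force (low pressure on the left).
Rotating 000° by 90° clockwise gives 090° — the wind blows toward the east.

090°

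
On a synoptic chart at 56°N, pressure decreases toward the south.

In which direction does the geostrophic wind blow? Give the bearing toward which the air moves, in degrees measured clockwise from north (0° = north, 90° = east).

270°

The pressure-gradient force points toward the south (bearing 180°).
Geostrophic balance: in the Northern Hemisphere the Coriolis force deflects motion to the right, so the geostrophic wind blows 90° to the right of the pressure-gradient force (low pressure on the left).
Rotating 180° by 90° clockwise gives 270° — the wind blows toward the west.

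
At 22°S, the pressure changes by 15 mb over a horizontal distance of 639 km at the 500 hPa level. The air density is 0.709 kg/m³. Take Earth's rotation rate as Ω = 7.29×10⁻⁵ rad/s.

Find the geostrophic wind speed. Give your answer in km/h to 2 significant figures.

Coriolis parameter at 22°S:
f = 2Ω sin φ = 2 × 7.29×10⁻⁵ × sin 22° = 5.46×10⁻⁵ s⁻¹
Pressure gradient: |∂P/∂n| = 1500 Pa / 639000 m = 2.35×10⁻³ Pa/m
Geostrophic balance (pressure-gradient force = Coriolis force):
V_g = (1/(fρ)) |∂P/∂n| = 2.35×10⁻³ / (5.46×10⁻⁵ × 0.709) = 60.6 m/s
Converting: 60.6 m/s × 3.6 = 220 km/h

220 km/h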